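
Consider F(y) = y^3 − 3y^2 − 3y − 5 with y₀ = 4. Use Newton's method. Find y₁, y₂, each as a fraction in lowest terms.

y₁ = 85/21, y₂ = 409690/101241

F'(y) = 3y^2 − 6y − 3.
F(4) = −1, F'(4) = 21, so y₁ = 4 − (−1)/21 = 85/21.
F(85/21) = 190/9261, F'(85/21) = 3214/147, so y₂ = (85/21) − (190/9261)/(3214/147) = 409690/101241.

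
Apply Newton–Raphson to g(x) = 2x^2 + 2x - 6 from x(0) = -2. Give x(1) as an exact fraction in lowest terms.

-7/3

g'(x) = 4x + 2.
g(-2) = -2, g'(-2) = -6, so x(1) = (-2) - (-2)/(-6) = -7/3.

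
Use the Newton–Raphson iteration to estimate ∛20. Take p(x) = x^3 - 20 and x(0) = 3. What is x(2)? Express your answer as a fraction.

p'(x) = 3x^2.
p(3) = 7, p'(3) = 27, so x(1) = 3 - 7/27 = 74/27.
p(74/27) = 11564/19683, p'(74/27) = 5476/243, so x(2) = (74/27) - (11564/19683)/(5476/243) = 301027/110889.

301027/110889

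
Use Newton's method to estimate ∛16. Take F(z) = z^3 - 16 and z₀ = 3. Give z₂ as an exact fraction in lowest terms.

F'(z) = 3z^2.
F(3) = 11, F'(3) = 27, so z₁ = 3 - 11/27 = 70/27.
F(70/27) = 28072/19683, F'(70/27) = 4900/243, so z₂ = (70/27) - (28072/19683)/(4900/243) = 250232/99225.

250232/99225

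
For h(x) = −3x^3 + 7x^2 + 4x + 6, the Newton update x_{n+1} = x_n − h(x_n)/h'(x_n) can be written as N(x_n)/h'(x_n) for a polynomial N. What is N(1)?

h'(x) = −9x^2 + 14x + 4.
N(x) = x·h'(x) − h(x) = x·(−9x^2 + 14x + 4) − (−3x^3 + 7x^2 + 4x + 6) = −6x^3 + 7x^2 − 6.
N(1) = −5.

−5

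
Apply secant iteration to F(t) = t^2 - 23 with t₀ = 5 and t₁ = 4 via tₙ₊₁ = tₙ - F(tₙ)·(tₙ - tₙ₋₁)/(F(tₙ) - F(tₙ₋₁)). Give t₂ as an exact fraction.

F(5) = 2, F(4) = -7. t₂ = 4 - (-7)·(4 - 5)/((-7) - 2) = 43/9.

43/9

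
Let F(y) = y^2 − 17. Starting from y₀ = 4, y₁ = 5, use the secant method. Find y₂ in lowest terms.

37/9

F(4) = −1, F(5) = 8. y₂ = 5 − 8·(5 − 4)/(8 − (−1)) = 37/9.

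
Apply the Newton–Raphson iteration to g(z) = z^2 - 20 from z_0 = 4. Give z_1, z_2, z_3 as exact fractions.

z_1 = 9/2, z_2 = 161/36, z_3 = 51841/11592

g'(z) = 2z.
g(4) = -4, g'(4) = 8, so z_1 = 4 - (-4)/8 = 9/2.
g(9/2) = 1/4, g'(9/2) = 9, so z_2 = (9/2) - (1/4)/9 = 161/36.
g(161/36) = 1/1296, g'(161/36) = 161/18, so z_3 = (161/36) - (1/1296)/(161/18) = 51841/11592.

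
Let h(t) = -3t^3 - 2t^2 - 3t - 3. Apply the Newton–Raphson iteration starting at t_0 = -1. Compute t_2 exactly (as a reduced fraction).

-1405/1636

h'(t) = -9t^2 - 4t - 3.
h(-1) = 1, h'(-1) = -8, so t_1 = (-1) - 1/(-8) = -7/8.
h(-7/8) = 53/512, h'(-7/8) = -409/64, so t_2 = (-7/8) - (53/512)/(-409/64) = -1405/1636.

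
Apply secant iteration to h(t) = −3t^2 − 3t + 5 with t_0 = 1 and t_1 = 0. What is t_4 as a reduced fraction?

h(1) = −1, h(0) = 5. t_2 = 0 − 5·(0 − 1)/(5 − (−1)) = 5/6.
h(0) = 5, h(5/6) = 5/12. t_3 = (5/6) − (5/12)·((5/6) − 0)/((5/12) − 5) = 10/11.
h(5/6) = 5/12, h(10/11) = −25/121. t_4 = (10/11) − (−25/121)·((10/11) − (5/6))/((−25/121) − (5/12)) = 160/181.

160/181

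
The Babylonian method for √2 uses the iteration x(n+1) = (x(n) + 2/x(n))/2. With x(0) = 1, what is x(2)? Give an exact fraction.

17/12

x(1) = (1 + 2/1)/2 = 3/2.
x(2) = (3/2 + 2/(3/2))/2 = 17/12.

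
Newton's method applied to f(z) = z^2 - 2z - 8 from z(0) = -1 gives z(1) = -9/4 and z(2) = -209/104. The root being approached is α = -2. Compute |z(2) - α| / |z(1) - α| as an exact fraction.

z(1) - α = -9/4 - (-2) = -9/4 + 2 = -1/4, so |z(1) - α| = 1/4.
z(2) - α = -209/104 - (-2) = -209/104 + 2 = -1/104, so |z(2) - α| = 1/104.
Ratio = (1/104) / (1/4) = 1/26.

1/26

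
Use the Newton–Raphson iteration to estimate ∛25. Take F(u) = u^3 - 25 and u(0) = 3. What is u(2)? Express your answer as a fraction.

1478153/505521

F'(u) = 3u^2.
F(3) = 2, F'(3) = 27, so u(1) = 3 - 2/27 = 79/27.
F(79/27) = 964/19683, F'(79/27) = 6241/243, so u(2) = (79/27) - (964/19683)/(6241/243) = 1478153/505521.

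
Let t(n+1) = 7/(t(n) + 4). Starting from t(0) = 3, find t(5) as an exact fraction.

t(1) = 7/(3 + 4) = 1.
t(2) = 7/(1 + 4) = 7/5.
t(3) = 7/(7/5 + 4) = 35/27.
t(4) = 7/(35/27 + 4) = 189/143.
t(5) = 7/(189/143 + 4) = 1001/761.

1001/761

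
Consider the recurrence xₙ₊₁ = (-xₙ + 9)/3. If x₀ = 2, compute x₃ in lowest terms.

x₁ = (-2 + 9)/3 = 7/3.
x₂ = (-(7/3) + 9)/3 = 20/9.
x₃ = (-(20/9) + 9)/3 = 61/27.

61/27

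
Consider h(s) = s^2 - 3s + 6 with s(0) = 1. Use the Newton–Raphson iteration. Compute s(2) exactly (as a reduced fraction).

h'(s) = 2s - 3.
h(1) = 4, h'(1) = -1, so s(1) = 1 - 4/(-1) = 5.
h(5) = 16, h'(5) = 7, so s(2) = 5 - 16/7 = 19/7.

19/7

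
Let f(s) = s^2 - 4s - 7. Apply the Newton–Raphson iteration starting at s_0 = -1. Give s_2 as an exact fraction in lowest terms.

-79/60

f'(s) = 2s - 4.
f(-1) = -2, f'(-1) = -6, so s_1 = (-1) - (-2)/(-6) = -4/3.
f(-4/3) = 1/9, f'(-4/3) = -20/3, so s_2 = (-4/3) - (1/9)/(-20/3) = -79/60.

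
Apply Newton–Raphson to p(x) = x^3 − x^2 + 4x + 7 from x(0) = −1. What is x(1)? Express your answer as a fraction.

p'(x) = 3x^2 − 2x + 4.
p(−1) = 1, p'(−1) = 9, so x(1) = (−1) − 1/9 = −10/9.

−10/9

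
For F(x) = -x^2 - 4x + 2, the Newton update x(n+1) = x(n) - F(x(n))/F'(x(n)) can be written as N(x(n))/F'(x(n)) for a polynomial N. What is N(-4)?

F'(x) = -2x - 4.
N(x) = x·F'(x) - F(x) = x·(-2x - 4) - (-x^2 - 4x + 2) = -x^2 - 2.
N(-4) = -18.

-18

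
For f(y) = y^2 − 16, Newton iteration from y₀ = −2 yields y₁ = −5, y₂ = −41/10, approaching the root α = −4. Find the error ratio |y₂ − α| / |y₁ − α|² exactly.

1/10

y₁ − α = −5 − (−4) = −5 + 4 = −1, so |y₁ − α| = 1.
y₂ − α = −41/10 − (−4) = −41/10 + 4 = −1/10, so |y₂ − α| = 1/10.
|y₁ − α|² = 1.
Ratio = (1/10) / 1 = 1/10.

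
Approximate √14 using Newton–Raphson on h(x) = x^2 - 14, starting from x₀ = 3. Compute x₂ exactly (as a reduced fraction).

1033/276

h'(x) = 2x.
h(3) = -5, h'(3) = 6, so x₁ = 3 - (-5)/6 = 23/6.
h(23/6) = 25/36, h'(23/6) = 23/3, so x₂ = (23/6) - (25/36)/(23/3) = 1033/276.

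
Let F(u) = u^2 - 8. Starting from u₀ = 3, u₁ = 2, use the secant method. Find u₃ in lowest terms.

F(3) = 1, F(2) = -4. u₂ = 2 - (-4)·(2 - 3)/((-4) - 1) = 14/5.
F(2) = -4, F(14/5) = -4/25. u₃ = (14/5) - (-4/25)·((14/5) - 2)/((-4/25) - (-4)) = 17/6.

17/6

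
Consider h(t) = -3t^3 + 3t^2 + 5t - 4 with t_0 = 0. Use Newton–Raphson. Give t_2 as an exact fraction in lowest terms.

356/505

h'(t) = -9t^2 + 6t + 5.
h(0) = -4, h'(0) = 5, so t_1 = 0 - (-4)/5 = 4/5.
h(4/5) = 48/125, h'(4/5) = 101/25, so t_2 = (4/5) - (48/125)/(101/25) = 356/505.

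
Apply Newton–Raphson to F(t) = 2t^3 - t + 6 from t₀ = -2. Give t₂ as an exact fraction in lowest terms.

F'(t) = 6t^2 - 1.
F(-2) = -8, F'(-2) = 23, so t₁ = (-2) - (-8)/23 = -38/23.
F(-38/23) = -16640/12167, F'(-38/23) = 8135/529, so t₂ = (-38/23) - (-16640/12167)/(8135/529) = -58498/37421.

-58498/37421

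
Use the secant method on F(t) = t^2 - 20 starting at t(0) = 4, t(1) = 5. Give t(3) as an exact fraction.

76/17

F(4) = -4, F(5) = 5. t(2) = 5 - 5·(5 - 4)/(5 - (-4)) = 40/9.
F(5) = 5, F(40/9) = -20/81. t(3) = (40/9) - (-20/81)·((40/9) - 5)/((-20/81) - 5) = 76/17.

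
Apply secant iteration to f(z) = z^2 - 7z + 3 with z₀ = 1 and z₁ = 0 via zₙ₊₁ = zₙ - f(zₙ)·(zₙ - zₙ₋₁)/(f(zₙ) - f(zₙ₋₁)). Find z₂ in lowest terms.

f(1) = -3, f(0) = 3. z₂ = 0 - 3·(0 - 1)/(3 - (-3)) = 1/2.

1/2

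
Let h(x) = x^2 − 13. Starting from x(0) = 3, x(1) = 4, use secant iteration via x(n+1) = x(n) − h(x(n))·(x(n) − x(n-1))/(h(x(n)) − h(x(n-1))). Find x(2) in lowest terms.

h(3) = −4, h(4) = 3. x(2) = 4 − 3·(4 − 3)/(3 − (−4)) = 25/7.

25/7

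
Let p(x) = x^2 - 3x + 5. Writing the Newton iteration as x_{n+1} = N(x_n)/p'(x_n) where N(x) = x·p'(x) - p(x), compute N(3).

4

p'(x) = 2x - 3.
N(x) = x·p'(x) - p(x) = x·(2x - 3) - (x^2 - 3x + 5) = x^2 - 5.
N(3) = 4.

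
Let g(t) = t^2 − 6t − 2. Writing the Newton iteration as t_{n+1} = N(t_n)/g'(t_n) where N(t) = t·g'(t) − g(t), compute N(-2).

6

g'(t) = 2t − 6.
N(t) = t·g'(t) − g(t) = t·(2t − 6) − (t^2 − 6t − 2) = t^2 + 2.
N(-2) = 6.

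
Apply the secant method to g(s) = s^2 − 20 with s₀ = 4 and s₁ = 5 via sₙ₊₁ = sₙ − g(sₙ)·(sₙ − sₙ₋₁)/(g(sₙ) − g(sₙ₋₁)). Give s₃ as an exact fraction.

76/17

g(4) = −4, g(5) = 5. s₂ = 5 − 5·(5 − 4)/(5 − (−4)) = 40/9.
g(5) = 5, g(40/9) = −20/81. s₃ = (40/9) − (−20/81)·((40/9) − 5)/((−20/81) − 5) = 76/17.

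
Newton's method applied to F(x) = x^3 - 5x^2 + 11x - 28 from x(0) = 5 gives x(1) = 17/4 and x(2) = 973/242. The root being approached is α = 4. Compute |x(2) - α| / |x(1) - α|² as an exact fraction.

x(1) - α = 17/4 - 4 = 1/4, so |x(1) - α| = 1/4.
x(2) - α = 973/242 - 4 = 5/242, so |x(2) - α| = 5/242.
|x(1) - α|² = 1/16.
Ratio = (5/242) / (1/16) = 40/121.

40/121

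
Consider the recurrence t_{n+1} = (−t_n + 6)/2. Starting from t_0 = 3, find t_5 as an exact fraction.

t_1 = (−3 + 6)/2 = 3/2.
t_2 = (−(3/2) + 6)/2 = 9/4.
t_3 = (−(9/4) + 6)/2 = 15/8.
t_4 = (−(15/8) + 6)/2 = 33/16.
t_5 = (−(33/16) + 6)/2 = 63/32.

63/32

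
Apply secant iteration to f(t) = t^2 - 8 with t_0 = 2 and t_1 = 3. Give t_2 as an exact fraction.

14/5

f(2) = -4, f(3) = 1. t_2 = 3 - 1·(3 - 2)/(1 - (-4)) = 14/5.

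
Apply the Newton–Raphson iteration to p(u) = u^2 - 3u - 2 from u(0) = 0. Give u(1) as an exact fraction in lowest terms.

p'(u) = 2u - 3.
p(0) = -2, p'(0) = -3, so u(1) = 0 - (-2)/(-3) = -2/3.

-2/3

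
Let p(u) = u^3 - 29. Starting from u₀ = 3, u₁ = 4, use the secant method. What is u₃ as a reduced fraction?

p(3) = -2, p(4) = 35. u₂ = 4 - 35·(4 - 3)/(35 - (-2)) = 113/37.
p(4) = 35, p(113/37) = -26040/50653. u₃ = (113/37) - (-26040/50653)·((113/37) - 4)/((-26040/50653) - 35) = 157673/51397.

157673/51397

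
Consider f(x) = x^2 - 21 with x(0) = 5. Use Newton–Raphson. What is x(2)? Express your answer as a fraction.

f'(x) = 2x.
f(5) = 4, f'(5) = 10, so x(1) = 5 - 4/10 = 23/5.
f(23/5) = 4/25, f'(23/5) = 46/5, so x(2) = (23/5) - (4/25)/(46/5) = 527/115.

527/115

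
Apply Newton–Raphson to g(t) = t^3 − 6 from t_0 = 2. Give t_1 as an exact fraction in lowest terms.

g'(t) = 3t^2.
g(2) = 2, g'(2) = 12, so t_1 = 2 − 2/12 = 11/6.

11/6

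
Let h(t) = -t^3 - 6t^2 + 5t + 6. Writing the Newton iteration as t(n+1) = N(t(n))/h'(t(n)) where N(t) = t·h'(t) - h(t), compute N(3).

-114

h'(t) = -3t^2 - 12t + 5.
N(t) = t·h'(t) - h(t) = t·(-3t^2 - 12t + 5) - (-t^3 - 6t^2 + 5t + 6) = -2t^3 - 6t^2 - 6.
N(3) = -114.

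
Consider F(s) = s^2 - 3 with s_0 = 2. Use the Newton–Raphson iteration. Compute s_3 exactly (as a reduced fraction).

F'(s) = 2s.
F(2) = 1, F'(2) = 4, so s_1 = 2 - 1/4 = 7/4.
F(7/4) = 1/16, F'(7/4) = 7/2, so s_2 = (7/4) - (1/16)/(7/2) = 97/56.
F(97/56) = 1/3136, F'(97/56) = 97/28, so s_3 = (97/56) - (1/3136)/(97/28) = 18817/10864.

18817/10864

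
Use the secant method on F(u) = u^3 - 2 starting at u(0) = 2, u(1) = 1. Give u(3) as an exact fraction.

F(2) = 6, F(1) = -1. u(2) = 1 - (-1)·(1 - 2)/((-1) - 6) = 8/7.
F(1) = -1, F(8/7) = -174/343. u(3) = (8/7) - (-174/343)·((8/7) - 1)/((-174/343) - (-1)) = 218/169.

218/169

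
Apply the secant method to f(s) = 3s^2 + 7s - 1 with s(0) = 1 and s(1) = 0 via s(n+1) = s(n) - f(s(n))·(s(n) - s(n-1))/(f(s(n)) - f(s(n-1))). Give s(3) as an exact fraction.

10/73

f(1) = 9, f(0) = -1. s(2) = 0 - (-1)·(0 - 1)/((-1) - 9) = 1/10.
f(0) = -1, f(1/10) = -27/100. s(3) = (1/10) - (-27/100)·((1/10) - 0)/((-27/100) - (-1)) = 10/73.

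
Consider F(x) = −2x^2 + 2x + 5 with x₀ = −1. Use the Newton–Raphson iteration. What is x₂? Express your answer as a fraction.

F'(x) = −4x + 2.
F(−1) = 1, F'(−1) = 6, so x₁ = (−1) − 1/6 = −7/6.
F(−7/6) = −1/18, F'(−7/6) = 20/3, so x₂ = (−7/6) − (−1/18)/(20/3) = −139/120.

−139/120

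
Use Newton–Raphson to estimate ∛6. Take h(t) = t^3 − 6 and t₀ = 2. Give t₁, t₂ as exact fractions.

t₁ = 11/6, t₂ = 1979/1089

h'(t) = 3t^2.
h(2) = 2, h'(2) = 12, so t₁ = 2 − 2/12 = 11/6.
h(11/6) = 35/216, h'(11/6) = 121/12, so t₂ = (11/6) − (35/216)/(121/12) = 1979/1089.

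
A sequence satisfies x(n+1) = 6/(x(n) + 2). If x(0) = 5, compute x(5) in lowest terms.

426/265

x(1) = 6/(5 + 2) = 6/7.
x(2) = 6/(6/7 + 2) = 21/10.
x(3) = 6/(21/10 + 2) = 60/41.
x(4) = 6/(60/41 + 2) = 123/71.
x(5) = 6/(123/71 + 2) = 426/265.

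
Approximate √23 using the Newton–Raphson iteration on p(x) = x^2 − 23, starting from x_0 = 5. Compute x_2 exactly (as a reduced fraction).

1151/240

p'(x) = 2x.
p(5) = 2, p'(5) = 10, so x_1 = 5 − 2/10 = 24/5.
p(24/5) = 1/25, p'(24/5) = 48/5, so x_2 = (24/5) − (1/25)/(48/5) = 1151/240.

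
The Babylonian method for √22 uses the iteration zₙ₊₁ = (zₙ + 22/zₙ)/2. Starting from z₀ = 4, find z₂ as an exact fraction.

z₁ = (4 + 22/4)/2 = 19/4.
z₂ = (19/4 + 22/(19/4))/2 = 713/152.

713/152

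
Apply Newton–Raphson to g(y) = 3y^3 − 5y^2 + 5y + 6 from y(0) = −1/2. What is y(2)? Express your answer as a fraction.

−1153382/1808149

g'(y) = 9y^2 − 10y + 5.
g(−1/2) = 15/8, g'(−1/2) = 49/4, so y(1) = (−1/2) − (15/8)/(49/4) = −32/49.
g(−32/49) = −27450/117649, g'(−32/49) = 36901/2401, so y(2) = (−32/49) − (−27450/117649)/(36901/2401) = −1153382/1808149.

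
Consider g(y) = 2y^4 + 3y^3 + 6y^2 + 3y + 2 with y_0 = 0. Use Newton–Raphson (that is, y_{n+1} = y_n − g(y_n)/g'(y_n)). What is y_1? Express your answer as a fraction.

g'(y) = 8y^3 + 9y^2 + 12y + 3.
g(0) = 2, g'(0) = 3, so y_1 = 0 − 2/3 = −2/3.

−2/3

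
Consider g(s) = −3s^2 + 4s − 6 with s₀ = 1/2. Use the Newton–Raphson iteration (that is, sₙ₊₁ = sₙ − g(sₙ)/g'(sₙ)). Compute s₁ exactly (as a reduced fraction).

21/4

g'(s) = −6s + 4.
g(1/2) = −19/4, g'(1/2) = 1, so s₁ = (1/2) − (−19/4)/1 = 21/4.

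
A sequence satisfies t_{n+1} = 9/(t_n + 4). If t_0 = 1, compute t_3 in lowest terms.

261/161

t_1 = 9/(1 + 4) = 9/5.
t_2 = 9/(9/5 + 4) = 45/29.
t_3 = 9/(45/29 + 4) = 261/161.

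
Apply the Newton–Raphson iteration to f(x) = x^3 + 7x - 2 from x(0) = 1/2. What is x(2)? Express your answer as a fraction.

f'(x) = 3x^2 + 7.
f(1/2) = 13/8, f'(1/2) = 31/4, so x(1) = (1/2) - (13/8)/(31/4) = 9/31.
f(9/31) = 1690/29791, f'(9/31) = 6970/961, so x(2) = (9/31) - (1690/29791)/(6970/961) = 6104/21607.

6104/21607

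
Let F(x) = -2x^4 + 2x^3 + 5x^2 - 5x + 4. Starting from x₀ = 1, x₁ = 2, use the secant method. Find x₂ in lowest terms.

F(1) = 4, F(2) = -2. x₂ = 2 - (-2)·(2 - 1)/((-2) - 4) = 5/3.

5/3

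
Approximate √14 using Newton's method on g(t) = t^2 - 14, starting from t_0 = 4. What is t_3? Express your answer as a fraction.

403201/107760

g'(t) = 2t.
g(4) = 2, g'(4) = 8, so t_1 = 4 - 2/8 = 15/4.
g(15/4) = 1/16, g'(15/4) = 15/2, so t_2 = (15/4) - (1/16)/(15/2) = 449/120.
g(449/120) = 1/14400, g'(449/120) = 449/60, so t_3 = (449/120) - (1/14400)/(449/60) = 403201/107760.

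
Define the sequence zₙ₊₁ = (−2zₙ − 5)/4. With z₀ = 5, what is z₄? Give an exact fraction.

z₁ = (−2·5 − 5)/4 = −15/4.
z₂ = (−2·(−15/4) − 5)/4 = 5/8.
z₃ = (−2·(5/8) − 5)/4 = −25/16.
z₄ = (−2·(−25/16) − 5)/4 = −15/32.

−15/32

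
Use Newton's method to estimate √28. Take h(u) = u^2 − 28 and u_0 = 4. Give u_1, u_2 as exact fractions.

u_1 = 11/2, u_2 = 233/44

h'(u) = 2u.
h(4) = −12, h'(4) = 8, so u_1 = 4 − (−12)/8 = 11/2.
h(11/2) = 9/4, h'(11/2) = 11, so u_2 = (11/2) − (9/4)/11 = 233/44.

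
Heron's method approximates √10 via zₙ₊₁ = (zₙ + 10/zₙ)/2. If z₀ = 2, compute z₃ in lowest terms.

15761/4984

z₁ = (2 + 10/2)/2 = 7/2.
z₂ = (7/2 + 10/(7/2))/2 = 89/28.
z₃ = (89/28 + 10/(89/28))/2 = 15761/4984.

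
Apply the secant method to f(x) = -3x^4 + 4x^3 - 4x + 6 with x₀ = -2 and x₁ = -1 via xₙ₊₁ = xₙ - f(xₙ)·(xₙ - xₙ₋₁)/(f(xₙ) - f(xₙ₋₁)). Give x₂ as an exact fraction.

f(-2) = -66, f(-1) = 3. x₂ = (-1) - 3·((-1) - (-2))/(3 - (-66)) = -24/23.

-24/23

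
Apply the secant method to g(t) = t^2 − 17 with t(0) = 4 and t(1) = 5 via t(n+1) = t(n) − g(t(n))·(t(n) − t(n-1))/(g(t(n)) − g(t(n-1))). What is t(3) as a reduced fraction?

169/41

g(4) = −1, g(5) = 8. t(2) = 5 − 8·(5 − 4)/(8 − (−1)) = 37/9.
g(5) = 8, g(37/9) = −8/81. t(3) = (37/9) − (−8/81)·((37/9) − 5)/((−8/81) − 8) = 169/41.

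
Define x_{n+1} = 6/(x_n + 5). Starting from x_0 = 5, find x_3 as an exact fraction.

x_1 = 6/(5 + 5) = 3/5.
x_2 = 6/(3/5 + 5) = 15/14.
x_3 = 6/(15/14 + 5) = 84/85.

84/85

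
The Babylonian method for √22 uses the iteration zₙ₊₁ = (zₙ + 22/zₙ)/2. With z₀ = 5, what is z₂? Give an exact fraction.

4409/940

z₁ = (5 + 22/5)/2 = 47/10.
z₂ = (47/10 + 22/(47/10))/2 = 4409/940.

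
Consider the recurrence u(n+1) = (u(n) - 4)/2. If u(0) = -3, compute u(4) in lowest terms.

-63/16

u(1) = ((-3) - 4)/2 = -7/2.
u(2) = ((-7/2) - 4)/2 = -15/4.
u(3) = ((-15/4) - 4)/2 = -31/8.
u(4) = ((-31/8) - 4)/2 = -63/16.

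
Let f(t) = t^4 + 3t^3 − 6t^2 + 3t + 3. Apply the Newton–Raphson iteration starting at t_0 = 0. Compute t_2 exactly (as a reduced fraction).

f'(t) = 4t^3 + 9t^2 − 12t + 3.
f(0) = 3, f'(0) = 3, so t_1 = 0 − 3/3 = −1.
f(−1) = −8, f'(−1) = 20, so t_2 = (−1) − (−8)/20 = −3/5.

−3/5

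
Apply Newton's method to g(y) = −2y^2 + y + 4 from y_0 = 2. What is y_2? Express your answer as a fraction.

484/287

g'(y) = −4y + 1.
g(2) = −2, g'(2) = −7, so y_1 = 2 − (−2)/(−7) = 12/7.
g(12/7) = −8/49, g'(12/7) = −41/7, so y_2 = (12/7) − (−8/49)/(−41/7) = 484/287.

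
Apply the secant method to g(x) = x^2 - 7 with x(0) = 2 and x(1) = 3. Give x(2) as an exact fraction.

g(2) = -3, g(3) = 2. x(2) = 3 - 2·(3 - 2)/(2 - (-3)) = 13/5.

13/5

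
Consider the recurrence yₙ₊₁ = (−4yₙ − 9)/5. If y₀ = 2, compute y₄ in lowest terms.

143/625

y₁ = (−4·2 − 9)/5 = −17/5.
y₂ = (−4·(−17/5) − 9)/5 = 23/25.
y₃ = (−4·(23/25) − 9)/5 = −317/125.
y₄ = (−4·(−317/125) − 9)/5 = 143/625.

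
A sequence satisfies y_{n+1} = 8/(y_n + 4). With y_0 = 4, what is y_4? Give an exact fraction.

y_1 = 8/(4 + 4) = 1.
y_2 = 8/(1 + 4) = 8/5.
y_3 = 8/(8/5 + 4) = 10/7.
y_4 = 8/(10/7 + 4) = 28/19.

28/19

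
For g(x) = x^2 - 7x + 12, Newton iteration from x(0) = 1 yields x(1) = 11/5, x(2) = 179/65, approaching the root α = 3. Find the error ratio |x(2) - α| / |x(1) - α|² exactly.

x(1) - α = 11/5 - 3 = -4/5, so |x(1) - α| = 4/5.
x(2) - α = 179/65 - 3 = -16/65, so |x(2) - α| = 16/65.
|x(1) - α|² = 16/25.
Ratio = (16/65) / (16/25) = 5/13.

5/13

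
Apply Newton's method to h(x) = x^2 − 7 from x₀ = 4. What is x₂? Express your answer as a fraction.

977/368

h'(x) = 2x.
h(4) = 9, h'(4) = 8, so x₁ = 4 − 9/8 = 23/8.
h(23/8) = 81/64, h'(23/8) = 23/4, so x₂ = (23/8) − (81/64)/(23/4) = 977/368.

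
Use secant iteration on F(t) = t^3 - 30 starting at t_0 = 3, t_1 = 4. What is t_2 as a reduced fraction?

114/37

F(3) = -3, F(4) = 34. t_2 = 4 - 34·(4 - 3)/(34 - (-3)) = 114/37.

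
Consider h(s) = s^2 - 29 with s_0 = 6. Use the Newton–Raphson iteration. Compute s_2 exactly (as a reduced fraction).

h'(s) = 2s.
h(6) = 7, h'(6) = 12, so s_1 = 6 - 7/12 = 65/12.
h(65/12) = 49/144, h'(65/12) = 65/6, so s_2 = (65/12) - (49/144)/(65/6) = 8401/1560.

8401/1560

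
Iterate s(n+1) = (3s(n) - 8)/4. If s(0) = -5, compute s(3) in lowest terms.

s(1) = (3·(-5) - 8)/4 = -23/4.
s(2) = (3·(-23/4) - 8)/4 = -101/16.
s(3) = (3·(-101/16) - 8)/4 = -431/64.

-431/64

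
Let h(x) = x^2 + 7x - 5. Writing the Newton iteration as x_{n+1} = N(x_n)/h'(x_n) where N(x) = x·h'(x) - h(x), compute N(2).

9

h'(x) = 2x + 7.
N(x) = x·h'(x) - h(x) = x·(2x + 7) - (x^2 + 7x - 5) = x^2 + 5.
N(2) = 9.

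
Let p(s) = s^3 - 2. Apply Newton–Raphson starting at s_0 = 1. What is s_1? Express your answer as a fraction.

p'(s) = 3s^2.
p(1) = -1, p'(1) = 3, so s_1 = 1 - (-1)/3 = 4/3.

4/3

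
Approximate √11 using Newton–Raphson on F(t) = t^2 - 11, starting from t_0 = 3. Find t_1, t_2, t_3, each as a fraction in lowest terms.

F'(t) = 2t.
F(3) = -2, F'(3) = 6, so t_1 = 3 - (-2)/6 = 10/3.
F(10/3) = 1/9, F'(10/3) = 20/3, so t_2 = (10/3) - (1/9)/(20/3) = 199/60.
F(199/60) = 1/3600, F'(199/60) = 199/30, so t_3 = (199/60) - (1/3600)/(199/30) = 79201/23880.

t_1 = 10/3, t_2 = 199/60, t_3 = 79201/23880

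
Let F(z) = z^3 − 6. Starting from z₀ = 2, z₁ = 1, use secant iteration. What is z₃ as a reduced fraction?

522/277

F(2) = 2, F(1) = −5. z₂ = 1 − (−5)·(1 − 2)/((−5) − 2) = 12/7.
F(1) = −5, F(12/7) = −330/343. z₃ = (12/7) − (−330/343)·((12/7) − 1)/((−330/343) − (−5)) = 522/277.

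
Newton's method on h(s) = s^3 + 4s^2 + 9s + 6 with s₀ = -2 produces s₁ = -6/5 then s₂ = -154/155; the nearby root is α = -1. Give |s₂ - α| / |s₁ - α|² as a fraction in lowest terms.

5/31

s₁ - α = -6/5 - (-1) = -6/5 + 1 = -1/5, so |s₁ - α| = 1/5.
s₂ - α = -154/155 - (-1) = -154/155 + 1 = 1/155, so |s₂ - α| = 1/155.
|s₁ - α|² = 1/25.
Ratio = (1/155) / (1/25) = 5/31.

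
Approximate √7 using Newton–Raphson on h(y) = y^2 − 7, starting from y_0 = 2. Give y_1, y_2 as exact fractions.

h'(y) = 2y.
h(2) = −3, h'(2) = 4, so y_1 = 2 − (−3)/4 = 11/4.
h(11/4) = 9/16, h'(11/4) = 11/2, so y_2 = (11/4) − (9/16)/(11/2) = 233/88.

y_1 = 11/4, y_2 = 233/88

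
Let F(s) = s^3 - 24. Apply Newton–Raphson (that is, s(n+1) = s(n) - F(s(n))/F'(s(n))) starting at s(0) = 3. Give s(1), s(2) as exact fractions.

F'(s) = 3s^2.
F(3) = 3, F'(3) = 27, so s(1) = 3 - 3/27 = 26/9.
F(26/9) = 80/729, F'(26/9) = 676/27, so s(2) = (26/9) - (80/729)/(676/27) = 13162/4563.

s(1) = 26/9, s(2) = 13162/4563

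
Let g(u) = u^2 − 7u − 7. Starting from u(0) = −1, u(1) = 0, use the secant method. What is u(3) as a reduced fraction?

−8/9

g(−1) = 1, g(0) = −7. u(2) = 0 − (−7)·(0 − (−1))/((−7) − 1) = −7/8.
g(0) = −7, g(−7/8) = −7/64. u(3) = (−7/8) − (−7/64)·((−7/8) − 0)/((−7/64) − (−7)) = −8/9.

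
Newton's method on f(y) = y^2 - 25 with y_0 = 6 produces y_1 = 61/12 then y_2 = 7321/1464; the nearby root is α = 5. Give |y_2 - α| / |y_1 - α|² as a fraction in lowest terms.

y_1 - α = 61/12 - 5 = 1/12, so |y_1 - α| = 1/12.
y_2 - α = 7321/1464 - 5 = 1/1464, so |y_2 - α| = 1/1464.
|y_1 - α|² = 1/144.
Ratio = (1/1464) / (1/144) = 6/61.

6/61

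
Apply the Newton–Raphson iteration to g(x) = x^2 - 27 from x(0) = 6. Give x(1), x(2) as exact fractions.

x(1) = 21/4, x(2) = 291/56

g'(x) = 2x.
g(6) = 9, g'(6) = 12, so x(1) = 6 - 9/12 = 21/4.
g(21/4) = 9/16, g'(21/4) = 21/2, so x(2) = (21/4) - (9/16)/(21/2) = 291/56.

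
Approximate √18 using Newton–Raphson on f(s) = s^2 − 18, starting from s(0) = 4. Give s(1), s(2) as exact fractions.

s(1) = 17/4, s(2) = 577/136

f'(s) = 2s.
f(4) = −2, f'(4) = 8, so s(1) = 4 − (−2)/8 = 17/4.
f(17/4) = 1/16, f'(17/4) = 17/2, so s(2) = (17/4) − (1/16)/(17/2) = 577/136.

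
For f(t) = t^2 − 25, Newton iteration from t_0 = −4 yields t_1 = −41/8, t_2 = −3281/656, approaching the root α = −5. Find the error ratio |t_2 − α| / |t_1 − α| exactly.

t_1 − α = −41/8 − (−5) = −41/8 + 5 = −1/8, so |t_1 − α| = 1/8.
t_2 − α = −3281/656 − (−5) = −3281/656 + 5 = −1/656, so |t_2 − α| = 1/656.
Ratio = (1/656) / (1/8) = 1/82.

1/82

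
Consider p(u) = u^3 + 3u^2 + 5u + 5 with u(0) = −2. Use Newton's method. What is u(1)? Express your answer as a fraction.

−9/5

p'(u) = 3u^2 + 6u + 5.
p(−2) = −1, p'(−2) = 5, so u(1) = (−2) − (−1)/5 = −9/5.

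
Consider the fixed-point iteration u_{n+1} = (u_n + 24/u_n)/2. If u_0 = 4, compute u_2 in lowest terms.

u_1 = (4 + 24/4)/2 = 5.
u_2 = (5 + 24/5)/2 = 49/10.

49/10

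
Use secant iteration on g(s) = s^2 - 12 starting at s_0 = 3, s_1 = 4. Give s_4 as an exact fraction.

g(3) = -3, g(4) = 4. s_2 = 4 - 4·(4 - 3)/(4 - (-3)) = 24/7.
g(4) = 4, g(24/7) = -12/49. s_3 = (24/7) - (-12/49)·((24/7) - 4)/((-12/49) - 4) = 45/13.
g(24/7) = -12/49, g(45/13) = -3/169. s_4 = (45/13) - (-3/169)·((45/13) - (24/7))/((-3/169) - (-12/49)) = 724/209.

724/209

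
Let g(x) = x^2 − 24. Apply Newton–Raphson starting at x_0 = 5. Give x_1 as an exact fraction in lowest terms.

g'(x) = 2x.
g(5) = 1, g'(5) = 10, so x_1 = 5 − 1/10 = 49/10.

49/10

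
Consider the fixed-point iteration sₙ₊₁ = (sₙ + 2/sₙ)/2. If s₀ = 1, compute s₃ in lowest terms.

577/408

s₁ = (1 + 2/1)/2 = 3/2.
s₂ = (3/2 + 2/(3/2))/2 = 17/12.
s₃ = (17/12 + 2/(17/12))/2 = 577/408.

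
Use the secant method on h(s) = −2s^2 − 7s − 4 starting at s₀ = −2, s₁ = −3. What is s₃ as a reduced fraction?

h(−2) = 2, h(−3) = −1. s₂ = (−3) − (−1)·((−3) − (−2))/((−1) − 2) = −8/3.
h(−3) = −1, h(−8/3) = 4/9. s₃ = (−8/3) − (4/9)·((−8/3) − (−3))/((4/9) − (−1)) = −36/13.

−36/13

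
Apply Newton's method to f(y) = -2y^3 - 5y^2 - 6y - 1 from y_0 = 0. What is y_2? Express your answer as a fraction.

f'(y) = -6y^2 - 10y - 6.
f(0) = -1, f'(0) = -6, so y_1 = 0 - (-1)/(-6) = -1/6.
f(-1/6) = -7/54, f'(-1/6) = -9/2, so y_2 = (-1/6) - (-7/54)/(-9/2) = -95/486.

-95/486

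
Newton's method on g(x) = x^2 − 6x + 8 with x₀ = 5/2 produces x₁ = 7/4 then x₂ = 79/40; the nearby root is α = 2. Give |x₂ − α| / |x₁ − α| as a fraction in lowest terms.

x₁ − α = 7/4 − 2 = −1/4, so |x₁ − α| = 1/4.
x₂ − α = 79/40 − 2 = −1/40, so |x₂ − α| = 1/40.
Ratio = (1/40) / (1/4) = 1/10.

1/10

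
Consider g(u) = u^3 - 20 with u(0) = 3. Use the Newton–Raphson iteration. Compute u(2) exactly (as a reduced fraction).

g'(u) = 3u^2.
g(3) = 7, g'(3) = 27, so u(1) = 3 - 7/27 = 74/27.
g(74/27) = 11564/19683, g'(74/27) = 5476/243, so u(2) = (74/27) - (11564/19683)/(5476/243) = 301027/110889.

301027/110889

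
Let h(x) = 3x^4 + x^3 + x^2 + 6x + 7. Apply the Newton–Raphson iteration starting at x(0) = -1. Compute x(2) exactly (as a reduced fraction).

-229/185

h'(x) = 12x^3 + 3x^2 + 2x + 6.
h(-1) = 4, h'(-1) = -5, so x(1) = (-1) - 4/(-5) = -1/5.
h(-1/5) = 3648/625, h'(-1/5) = 703/125, so x(2) = (-1/5) - (3648/625)/(703/125) = -229/185.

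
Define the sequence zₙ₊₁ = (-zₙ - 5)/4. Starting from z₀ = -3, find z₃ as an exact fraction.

z₁ = (-(-3) - 5)/4 = -1/2.
z₂ = (-(-1/2) - 5)/4 = -9/8.
z₃ = (-(-9/8) - 5)/4 = -31/32.

-31/32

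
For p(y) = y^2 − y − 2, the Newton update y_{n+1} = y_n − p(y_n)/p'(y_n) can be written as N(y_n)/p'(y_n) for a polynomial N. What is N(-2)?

p'(y) = 2y − 1.
N(y) = y·p'(y) − p(y) = y·(2y − 1) − (y^2 − y − 2) = y^2 + 2.
N(-2) = 6.

6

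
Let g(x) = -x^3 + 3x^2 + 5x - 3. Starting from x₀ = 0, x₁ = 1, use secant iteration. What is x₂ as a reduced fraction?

3/7

g(0) = -3, g(1) = 4. x₂ = 1 - 4·(1 - 0)/(4 - (-3)) = 3/7.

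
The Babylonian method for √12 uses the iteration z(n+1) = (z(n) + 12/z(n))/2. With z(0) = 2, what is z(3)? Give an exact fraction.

z(1) = (2 + 12/2)/2 = 4.
z(2) = (4 + 12/4)/2 = 7/2.
z(3) = (7/2 + 12/(7/2))/2 = 97/28.

97/28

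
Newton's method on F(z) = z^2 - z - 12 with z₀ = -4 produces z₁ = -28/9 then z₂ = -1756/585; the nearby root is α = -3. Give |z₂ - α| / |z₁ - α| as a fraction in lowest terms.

z₁ - α = -28/9 - (-3) = -28/9 + 3 = -1/9, so |z₁ - α| = 1/9.
z₂ - α = -1756/585 - (-3) = -1756/585 + 3 = -1/585, so |z₂ - α| = 1/585.
Ratio = (1/585) / (1/9) = 1/65.

1/65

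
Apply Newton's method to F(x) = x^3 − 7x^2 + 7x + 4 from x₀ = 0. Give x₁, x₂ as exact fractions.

F'(x) = 3x^2 − 14x + 7.
F(0) = 4, F'(0) = 7, so x₁ = 0 − 4/7 = −4/7.
F(−4/7) = −848/343, F'(−4/7) = 783/49, so x₂ = (−4/7) − (−848/343)/(783/49) = −2284/5481.

x₁ = −4/7, x₂ = −2284/5481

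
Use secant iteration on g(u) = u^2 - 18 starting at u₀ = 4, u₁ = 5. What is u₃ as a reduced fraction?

g(4) = -2, g(5) = 7. u₂ = 5 - 7·(5 - 4)/(7 - (-2)) = 38/9.
g(5) = 7, g(38/9) = -14/81. u₃ = (38/9) - (-14/81)·((38/9) - 5)/((-14/81) - 7) = 352/83.

352/83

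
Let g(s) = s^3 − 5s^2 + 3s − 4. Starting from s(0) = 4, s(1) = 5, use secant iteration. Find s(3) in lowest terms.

36724/8139

g(4) = −8, g(5) = 11. s(2) = 5 − 11·(5 − 4)/(11 − (−8)) = 84/19.
g(5) = 11, g(84/19) = −14080/6859. s(3) = (84/19) − (−14080/6859)·((84/19) − 5)/((−14080/6859) − 11) = 36724/8139.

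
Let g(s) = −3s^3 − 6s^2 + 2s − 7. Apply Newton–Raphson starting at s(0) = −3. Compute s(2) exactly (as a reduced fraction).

g'(s) = −9s^2 − 12s + 2.
g(−3) = 14, g'(−3) = −43, so s(1) = (−3) − 14/(−43) = −115/43.
g(−115/43) = 168756/79507, g'(−115/43) = −55987/1849, so s(2) = (−115/43) − (168756/79507)/(−55987/1849) = −6269749/2407441.

−6269749/2407441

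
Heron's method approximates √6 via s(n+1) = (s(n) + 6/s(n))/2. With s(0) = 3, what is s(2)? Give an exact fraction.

49/20

s(1) = (3 + 6/3)/2 = 5/2.
s(2) = (5/2 + 6/(5/2))/2 = 49/20.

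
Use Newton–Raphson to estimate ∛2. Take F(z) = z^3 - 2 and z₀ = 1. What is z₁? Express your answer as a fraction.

F'(z) = 3z^2.
F(1) = -1, F'(1) = 3, so z₁ = 1 - (-1)/3 = 4/3.

4/3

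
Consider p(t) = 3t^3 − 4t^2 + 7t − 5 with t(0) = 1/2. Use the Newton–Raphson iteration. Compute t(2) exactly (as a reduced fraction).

19045/22008

p'(t) = 9t^2 − 8t + 7.
p(1/2) = −17/8, p'(1/2) = 21/4, so t(1) = (1/2) − (−17/8)/(21/4) = 19/21.
p(19/21) = 289/1029, p'(19/21) = 1048/147, so t(2) = (19/21) − (289/1029)/(1048/147) = 19045/22008.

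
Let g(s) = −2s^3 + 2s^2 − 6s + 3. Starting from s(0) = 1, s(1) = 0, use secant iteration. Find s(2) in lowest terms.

g(1) = −3, g(0) = 3. s(2) = 0 − 3·(0 − 1)/(3 − (−3)) = 1/2.

1/2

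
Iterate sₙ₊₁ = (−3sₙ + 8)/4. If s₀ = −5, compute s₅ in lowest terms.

2663/1024

s₁ = (−3·(−5) + 8)/4 = 23/4.
s₂ = (−3·(23/4) + 8)/4 = −37/16.
s₃ = (−3·(−37/16) + 8)/4 = 239/64.
s₄ = (−3·(239/64) + 8)/4 = −205/256.
s₅ = (−3·(−205/256) + 8)/4 = 2663/1024.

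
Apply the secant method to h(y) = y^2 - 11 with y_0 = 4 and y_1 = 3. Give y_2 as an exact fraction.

23/7

h(4) = 5, h(3) = -2. y_2 = 3 - (-2)·(3 - 4)/((-2) - 5) = 23/7.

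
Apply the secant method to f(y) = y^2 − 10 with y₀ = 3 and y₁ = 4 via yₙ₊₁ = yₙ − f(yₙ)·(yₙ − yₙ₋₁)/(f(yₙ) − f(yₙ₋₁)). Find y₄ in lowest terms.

f(3) = −1, f(4) = 6. y₂ = 4 − 6·(4 − 3)/(6 − (−1)) = 22/7.
f(4) = 6, f(22/7) = −6/49. y₃ = (22/7) − (−6/49)·((22/7) − 4)/((−6/49) − 6) = 79/25.
f(22/7) = −6/49, f(79/25) = −9/625. y₄ = (79/25) − (−9/625)·((79/25) − (22/7))/((−9/625) − (−6/49)) = 3488/1103.

3488/1103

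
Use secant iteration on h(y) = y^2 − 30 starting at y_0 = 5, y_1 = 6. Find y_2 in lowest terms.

60/11

h(5) = −5, h(6) = 6. y_2 = 6 − 6·(6 − 5)/(6 − (−5)) = 60/11.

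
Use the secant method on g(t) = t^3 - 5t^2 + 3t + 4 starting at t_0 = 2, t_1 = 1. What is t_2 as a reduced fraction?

8/5

g(2) = -2, g(1) = 3. t_2 = 1 - 3·(1 - 2)/(3 - (-2)) = 8/5.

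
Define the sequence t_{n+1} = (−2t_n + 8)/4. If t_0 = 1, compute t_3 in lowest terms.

t_1 = (−2·1 + 8)/4 = 3/2.
t_2 = (−2·(3/2) + 8)/4 = 5/4.
t_3 = (−2·(5/4) + 8)/4 = 11/8.

11/8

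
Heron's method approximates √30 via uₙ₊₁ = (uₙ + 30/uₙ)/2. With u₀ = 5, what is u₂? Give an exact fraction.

u₁ = (5 + 30/5)/2 = 11/2.
u₂ = (11/2 + 30/(11/2))/2 = 241/44.

241/44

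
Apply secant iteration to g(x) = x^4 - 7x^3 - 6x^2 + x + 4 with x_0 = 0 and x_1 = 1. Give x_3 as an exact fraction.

g(0) = 4, g(1) = -7. x_2 = 1 - (-7)·(1 - 0)/((-7) - 4) = 4/11.
g(1) = -7, g(4/11) = 47600/14641. x_3 = (4/11) - (47600/14641)·((4/11) - 1)/((47600/14641) - (-7)) = 1732/3063.

1732/3063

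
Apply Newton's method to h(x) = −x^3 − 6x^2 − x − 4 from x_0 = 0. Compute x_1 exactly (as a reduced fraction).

h'(x) = −3x^2 − 12x − 1.
h(0) = −4, h'(0) = −1, so x_1 = 0 − (−4)/(−1) = −4.

−4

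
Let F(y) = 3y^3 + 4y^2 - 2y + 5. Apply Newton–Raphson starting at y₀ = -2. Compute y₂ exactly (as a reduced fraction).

F'(y) = 9y^2 + 8y - 2.
F(-2) = 1, F'(-2) = 18, so y₁ = (-2) - 1/18 = -37/18.
F(-37/18) = -85/1944, F'(-37/18) = 235/12, so y₂ = (-37/18) - (-85/1944)/(235/12) = -7817/3807.

-7817/3807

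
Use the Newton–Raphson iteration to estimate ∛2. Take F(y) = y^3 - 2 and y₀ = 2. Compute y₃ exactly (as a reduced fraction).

F'(y) = 3y^2.
F(2) = 6, F'(2) = 12, so y₁ = 2 - 6/12 = 3/2.
F(3/2) = 11/8, F'(3/2) = 27/4, so y₂ = (3/2) - (11/8)/(27/4) = 35/27.
F(35/27) = 3509/19683, F'(35/27) = 1225/243, so y₃ = (35/27) - (3509/19683)/(1225/243) = 125116/99225.

125116/99225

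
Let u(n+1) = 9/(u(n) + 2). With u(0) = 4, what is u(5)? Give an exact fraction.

1143/542

u(1) = 9/(4 + 2) = 3/2.
u(2) = 9/(3/2 + 2) = 18/7.
u(3) = 9/(18/7 + 2) = 63/32.
u(4) = 9/(63/32 + 2) = 288/127.
u(5) = 9/(288/127 + 2) = 1143/542.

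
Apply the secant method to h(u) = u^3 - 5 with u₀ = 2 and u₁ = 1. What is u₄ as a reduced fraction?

14432773/8474569

h(2) = 3, h(1) = -4. u₂ = 1 - (-4)·(1 - 2)/((-4) - 3) = 11/7.
h(1) = -4, h(11/7) = -384/343. u₃ = (11/7) - (-384/343)·((11/7) - 1)/((-384/343) - (-4)) = 443/247.
h(11/7) = -384/343, h(443/247) = 11592192/15069223. u₄ = (443/247) - (11592192/15069223)·((443/247) - (11/7))/((11592192/15069223) - (-384/343)) = 14432773/8474569.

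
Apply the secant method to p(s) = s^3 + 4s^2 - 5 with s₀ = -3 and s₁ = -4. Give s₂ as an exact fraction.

-31/9

p(-3) = 4, p(-4) = -5. s₂ = (-4) - (-5)·((-4) - (-3))/((-5) - 4) = -31/9.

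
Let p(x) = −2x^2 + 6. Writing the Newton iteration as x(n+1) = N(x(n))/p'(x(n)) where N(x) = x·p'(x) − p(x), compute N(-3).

−24

p'(x) = −4x.
N(x) = x·p'(x) − p(x) = x·(−4x) − (−2x^2 + 6) = −2x^2 − 6.
N(-3) = −24.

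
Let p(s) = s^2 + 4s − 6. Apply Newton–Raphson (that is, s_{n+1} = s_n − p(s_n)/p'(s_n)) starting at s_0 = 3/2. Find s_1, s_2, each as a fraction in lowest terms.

s_1 = 33/28, s_2 = 5793/4984

p'(s) = 2s + 4.
p(3/2) = 9/4, p'(3/2) = 7, so s_1 = (3/2) − (9/4)/7 = 33/28.
p(33/28) = 81/784, p'(33/28) = 89/14, so s_2 = (33/28) − (81/784)/(89/14) = 5793/4984.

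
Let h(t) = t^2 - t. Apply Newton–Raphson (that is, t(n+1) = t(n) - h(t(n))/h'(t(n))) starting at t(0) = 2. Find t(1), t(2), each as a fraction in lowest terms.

h'(t) = 2t - 1.
h(2) = 2, h'(2) = 3, so t(1) = 2 - 2/3 = 4/3.
h(4/3) = 4/9, h'(4/3) = 5/3, so t(2) = (4/3) - (4/9)/(5/3) = 16/15.

t(1) = 4/3, t(2) = 16/15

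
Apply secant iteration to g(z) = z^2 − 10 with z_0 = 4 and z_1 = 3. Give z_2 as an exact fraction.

22/7

g(4) = 6, g(3) = −1. z_2 = 3 − (−1)·(3 − 4)/((−1) − 6) = 22/7.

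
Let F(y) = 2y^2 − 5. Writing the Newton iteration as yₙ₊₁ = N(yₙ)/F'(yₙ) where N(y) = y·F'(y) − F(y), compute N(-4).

37

F'(y) = 4y.
N(y) = y·F'(y) − F(y) = y·(4y) − (2y^2 − 5) = 2y^2 + 5.
N(-4) = 37.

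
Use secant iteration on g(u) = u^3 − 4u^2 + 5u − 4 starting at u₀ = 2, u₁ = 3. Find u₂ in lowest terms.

5/2

g(2) = −2, g(3) = 2. u₂ = 3 − 2·(3 − 2)/(2 − (−2)) = 5/2.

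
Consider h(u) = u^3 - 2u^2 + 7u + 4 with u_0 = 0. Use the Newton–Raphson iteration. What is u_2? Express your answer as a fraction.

-1724/3521

h'(u) = 3u^2 - 4u + 7.
h(0) = 4, h'(0) = 7, so u_1 = 0 - 4/7 = -4/7.
h(-4/7) = -288/343, h'(-4/7) = 503/49, so u_2 = (-4/7) - (-288/343)/(503/49) = -1724/3521.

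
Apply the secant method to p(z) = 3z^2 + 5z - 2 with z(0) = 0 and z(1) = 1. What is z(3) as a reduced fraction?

p(0) = -2, p(1) = 6. z(2) = 1 - 6·(1 - 0)/(6 - (-2)) = 1/4.
p(1) = 6, p(1/4) = -9/16. z(3) = (1/4) - (-9/16)·((1/4) - 1)/((-9/16) - 6) = 11/35.

11/35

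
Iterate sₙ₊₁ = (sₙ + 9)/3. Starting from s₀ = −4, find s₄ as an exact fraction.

356/81

s₁ = ((−4) + 9)/3 = 5/3.
s₂ = ((5/3) + 9)/3 = 32/9.
s₃ = ((32/9) + 9)/3 = 113/27.
s₄ = ((113/27) + 9)/3 = 356/81.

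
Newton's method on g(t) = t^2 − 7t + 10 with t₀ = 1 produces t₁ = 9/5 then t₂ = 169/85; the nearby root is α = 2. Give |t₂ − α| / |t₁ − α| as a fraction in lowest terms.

t₁ − α = 9/5 − 2 = −1/5, so |t₁ − α| = 1/5.
t₂ − α = 169/85 − 2 = −1/85, so |t₂ − α| = 1/85.
Ratio = (1/85) / (1/5) = 1/17.

1/17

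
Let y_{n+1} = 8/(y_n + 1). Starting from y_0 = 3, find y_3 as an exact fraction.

y_1 = 8/(3 + 1) = 2.
y_2 = 8/(2 + 1) = 8/3.
y_3 = 8/(8/3 + 1) = 24/11.

24/11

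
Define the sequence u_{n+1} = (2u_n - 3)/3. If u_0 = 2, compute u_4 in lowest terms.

-163/81

u_1 = (2·2 - 3)/3 = 1/3.
u_2 = (2·(1/3) - 3)/3 = -7/9.
u_3 = (2·(-7/9) - 3)/3 = -41/27.
u_4 = (2·(-41/27) - 3)/3 = -163/81.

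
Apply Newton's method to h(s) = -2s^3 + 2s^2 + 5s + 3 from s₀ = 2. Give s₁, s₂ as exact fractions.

s₁ = 27/11, s₂ = 66687/28391

h'(s) = -6s^2 + 4s + 5.
h(2) = 5, h'(2) = -11, so s₁ = 2 - 5/(-11) = 27/11.
h(27/11) = -3000/1331, h'(27/11) = -2581/121, so s₂ = (27/11) - (-3000/1331)/(-2581/121) = 66687/28391.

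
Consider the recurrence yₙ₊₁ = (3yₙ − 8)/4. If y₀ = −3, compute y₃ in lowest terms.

−377/64

y₁ = (3·(−3) − 8)/4 = −17/4.
y₂ = (3·(−17/4) − 8)/4 = −83/16.
y₃ = (3·(−83/16) − 8)/4 = −377/64.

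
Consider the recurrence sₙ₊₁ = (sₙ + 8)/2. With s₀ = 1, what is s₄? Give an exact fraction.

s₁ = (1 + 8)/2 = 9/2.
s₂ = ((9/2) + 8)/2 = 25/4.
s₃ = ((25/4) + 8)/2 = 57/8.
s₄ = ((57/8) + 8)/2 = 121/16.

121/16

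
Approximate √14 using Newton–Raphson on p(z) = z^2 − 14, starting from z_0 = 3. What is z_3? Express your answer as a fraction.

p'(z) = 2z.
p(3) = −5, p'(3) = 6, so z_1 = 3 − (−5)/6 = 23/6.
p(23/6) = 25/36, p'(23/6) = 23/3, so z_2 = (23/6) − (25/36)/(23/3) = 1033/276.
p(1033/276) = 625/76176, p'(1033/276) = 1033/138, so z_3 = (1033/276) − (625/76176)/(1033/138) = 2133553/570216.

2133553/570216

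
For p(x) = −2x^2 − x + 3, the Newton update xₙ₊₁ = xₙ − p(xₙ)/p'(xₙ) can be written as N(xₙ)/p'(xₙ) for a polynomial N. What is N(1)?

p'(x) = −4x − 1.
N(x) = x·p'(x) − p(x) = x·(−4x − 1) − (−2x^2 − x + 3) = −2x^2 − 3.
N(1) = −5.

−5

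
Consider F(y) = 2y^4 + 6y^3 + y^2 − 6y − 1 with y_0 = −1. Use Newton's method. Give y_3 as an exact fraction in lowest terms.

F'(y) = 8y^3 + 18y^2 + 2y − 6.
F(−1) = 2, F'(−1) = 2, so y_1 = (−1) − 2/2 = −2.
F(−2) = −1, F'(−2) = −2, so y_2 = (−2) − (−1)/(−2) = −5/2.
F(−5/2) = 37/8, F'(−5/2) = −47/2, so y_3 = (−5/2) − (37/8)/(−47/2) = −433/188.

−433/188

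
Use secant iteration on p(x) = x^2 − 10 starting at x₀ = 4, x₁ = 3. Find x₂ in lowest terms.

22/7

p(4) = 6, p(3) = −1. x₂ = 3 − (−1)·(3 − 4)/((−1) − 6) = 22/7.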